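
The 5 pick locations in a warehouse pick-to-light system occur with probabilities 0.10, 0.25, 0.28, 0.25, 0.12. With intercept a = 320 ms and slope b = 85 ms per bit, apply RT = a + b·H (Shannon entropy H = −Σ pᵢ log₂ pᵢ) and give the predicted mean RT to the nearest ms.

H = 0.10·log₂(1/0.10) + 0.25·log₂(1/0.25) + 0.28·log₂(1/0.28) + 0.25·log₂(1/0.25) + 0.12·log₂(1/0.12) = 2.2135 bits.
RT = 320 + 85 × 2.2135 = 508.15 ms.

508 ms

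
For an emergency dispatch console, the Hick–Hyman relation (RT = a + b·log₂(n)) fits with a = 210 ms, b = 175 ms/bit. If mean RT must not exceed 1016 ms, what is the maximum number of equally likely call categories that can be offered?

24

175·log₂ n ≤ 1016 − 210 = 806, giving log₂ n ≤ 4.6057 and n ≤ 24.348. The largest whole number is 24.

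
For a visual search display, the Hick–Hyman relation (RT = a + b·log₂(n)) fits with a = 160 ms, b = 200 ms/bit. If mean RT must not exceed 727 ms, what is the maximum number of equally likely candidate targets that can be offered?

7

Set 160 + 200·log₂ n ≤ 727 → log₂ n ≤ (727 − 160)/200 = 2.8350.
So n ≤ 2^2.8350 = 7.135; the largest integer n is 7.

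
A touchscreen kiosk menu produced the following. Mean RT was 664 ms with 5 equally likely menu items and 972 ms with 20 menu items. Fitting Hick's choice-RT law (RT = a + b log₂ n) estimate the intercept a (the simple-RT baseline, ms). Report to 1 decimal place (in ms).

Slope: b = (972 − 664) / (log₂ 20 − log₂ 5) = 308/2.0000 = 154.000 ms/bit.
a = RT₁ − b·log₂ n₁ = 664 − 154.000 × 2.3219 = 306.423 ms.

306.4 ms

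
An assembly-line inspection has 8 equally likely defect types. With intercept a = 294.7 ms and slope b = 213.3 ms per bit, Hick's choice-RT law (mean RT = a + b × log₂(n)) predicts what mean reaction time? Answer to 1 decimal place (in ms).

934.6 ms

log₂(8) = 3 bits, so RT = 294.7 + 213.3 × 3 ≈ 934.600 ms.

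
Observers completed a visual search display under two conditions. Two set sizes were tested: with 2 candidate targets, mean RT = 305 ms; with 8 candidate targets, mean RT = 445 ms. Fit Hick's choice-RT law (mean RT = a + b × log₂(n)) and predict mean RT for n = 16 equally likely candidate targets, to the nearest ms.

515 ms

Solve the two-equation system in a and b:
  b = (445 − 305) / (log₂ 8 − log₂ 2) = 140 / (3 − 1) = 70 ms/bit
  a = 305 − 70 × 1 = 235 ms
Then RT(16) = 235 + 70 × log₂ 16 = 235 + 70 × 4 ≈ 515.000 ms.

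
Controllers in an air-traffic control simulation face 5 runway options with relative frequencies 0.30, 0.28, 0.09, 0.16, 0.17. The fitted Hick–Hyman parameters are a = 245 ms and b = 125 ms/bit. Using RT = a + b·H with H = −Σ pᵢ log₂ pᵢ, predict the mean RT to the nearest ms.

521 ms

H = 0.30·log₂(1/0.30) + 0.28·log₂(1/0.28) + 0.09·log₂(1/0.09) + 0.16·log₂(1/0.16) + 0.17·log₂(1/0.17) = 2.2056 bits.
RT = 245 + 125 × 2.2056 = 520.70 ms.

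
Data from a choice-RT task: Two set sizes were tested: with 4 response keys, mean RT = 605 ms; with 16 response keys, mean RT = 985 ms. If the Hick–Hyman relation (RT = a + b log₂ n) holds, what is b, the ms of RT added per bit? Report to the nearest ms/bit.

190 ms/bit

b = (RT₂ − RT₁)/(log₂ n₂ − log₂ n₁) = (985 − 605)/(4 − 2) = 190 ms/bit.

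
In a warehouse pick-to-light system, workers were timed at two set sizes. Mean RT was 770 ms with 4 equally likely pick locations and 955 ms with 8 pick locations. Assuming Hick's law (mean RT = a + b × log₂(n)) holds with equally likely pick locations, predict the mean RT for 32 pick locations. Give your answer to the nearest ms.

Fit slope and intercept:
  b = (955 − 770) / (log₂ 8 − log₂ 4) = 185 / (3 − 2) = 185 ms/bit
  a = 770 − 185 × 2 = 400 ms
Then RT(32) = 400 + 185 × log₂ 32 = 400 + 185 × 5 ≈ 1325.000 ms.

1325 ms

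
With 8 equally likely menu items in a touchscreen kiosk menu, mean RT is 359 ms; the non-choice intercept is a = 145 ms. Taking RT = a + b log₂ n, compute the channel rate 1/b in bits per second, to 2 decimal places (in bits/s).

14.02 bits/s

b = (359 − 145)/log₂ 8 = 214/3 = 71.333 ms per bit = 0.07133 s/bit; the reciprocal is 14.019 bits/s.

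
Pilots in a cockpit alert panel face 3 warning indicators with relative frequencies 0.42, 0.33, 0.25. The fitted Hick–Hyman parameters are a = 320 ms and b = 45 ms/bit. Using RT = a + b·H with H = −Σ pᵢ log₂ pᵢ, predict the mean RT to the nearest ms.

390 ms

H = 0.42·log₂(1/0.42) + 0.33·log₂(1/0.33) + 0.25·log₂(1/0.25) = 1.5535 bits.
RT = 320 + 45 × 1.5535 = 389.91 ms.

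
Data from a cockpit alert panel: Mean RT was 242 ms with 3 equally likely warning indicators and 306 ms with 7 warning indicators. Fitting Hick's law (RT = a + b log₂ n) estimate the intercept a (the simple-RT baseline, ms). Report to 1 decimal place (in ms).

159.0 ms

Slope: b = (306 − 242) / (log₂ 7 − log₂ 3) = 64/1.2224 = 52.356 ms/bit.
a = RT₁ − b·log₂ n₁ = 242 − 52.356 × 1.5850 = 159.017 ms.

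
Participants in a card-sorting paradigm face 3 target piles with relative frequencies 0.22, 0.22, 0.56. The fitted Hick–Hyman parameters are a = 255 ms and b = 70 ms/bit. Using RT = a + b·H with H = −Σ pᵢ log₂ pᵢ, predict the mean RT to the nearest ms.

355 ms

H = 0.22·log₂(1/0.22) + 0.22·log₂(1/0.22) + 0.56·log₂(1/0.56) = 1.4296 bits.
RT = 255 + 70 × 1.4296 = 355.07 ms.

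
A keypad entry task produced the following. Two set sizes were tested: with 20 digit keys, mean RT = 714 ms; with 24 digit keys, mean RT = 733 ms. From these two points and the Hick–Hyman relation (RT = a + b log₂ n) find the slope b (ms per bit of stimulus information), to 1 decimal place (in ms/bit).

72.2 ms/bit

Slope: b = (733 − 714) / (log₂ 24 − log₂ 20) = 19/0.2630 = 72.234 ms/bit.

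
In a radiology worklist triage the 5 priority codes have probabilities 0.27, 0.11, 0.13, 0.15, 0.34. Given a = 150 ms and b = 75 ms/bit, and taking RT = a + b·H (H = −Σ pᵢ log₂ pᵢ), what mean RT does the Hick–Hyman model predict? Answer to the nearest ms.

H = 0.27·log₂(1/0.27) + 0.11·log₂(1/0.11) + 0.13·log₂(1/0.13) + 0.15·log₂(1/0.15) + 0.34·log₂(1/0.34) = 2.1827 bits.
RT = 150 + 75 × 2.1827 = 313.70 ms.

314 ms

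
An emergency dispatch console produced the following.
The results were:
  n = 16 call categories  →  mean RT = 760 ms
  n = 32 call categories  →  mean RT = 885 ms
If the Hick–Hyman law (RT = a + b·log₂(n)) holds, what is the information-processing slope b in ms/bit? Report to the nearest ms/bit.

125 ms/bit

The slope on a log₂ axis is (885 − 760) / (5 − 4) = 125 ms/bit.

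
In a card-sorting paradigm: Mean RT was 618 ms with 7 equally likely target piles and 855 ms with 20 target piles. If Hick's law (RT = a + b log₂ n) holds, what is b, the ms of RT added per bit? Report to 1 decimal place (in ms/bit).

156.5 ms/bit

b = (RT₂ − RT₁)/(log₂ n₂ − log₂ n₁) = (855 − 618)/(4.3219 − 2.8074) = 156.480 ms/bit.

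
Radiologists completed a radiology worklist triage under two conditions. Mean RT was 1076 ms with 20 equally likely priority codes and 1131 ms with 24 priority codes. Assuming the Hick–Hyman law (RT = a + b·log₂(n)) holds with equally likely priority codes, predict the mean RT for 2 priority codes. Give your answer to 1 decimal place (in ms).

381.4 ms

Fit slope and intercept:
  b = (1131 − 1076) / (log₂ 24 − log₂ 20) = 55 / (4.5850 − 4.3219) = 209.098 ms/bit
  a = 1076 − 209.098 × 4.3219 = 172.293 ms
Then RT(2) = 172.293 + 209.098 × log₂ 2 = 172.293 + 209.098 × 1 ≈ 381.391 ms.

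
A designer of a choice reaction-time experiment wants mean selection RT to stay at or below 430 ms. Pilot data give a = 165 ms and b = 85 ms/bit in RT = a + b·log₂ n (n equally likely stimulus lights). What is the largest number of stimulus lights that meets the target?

Set 165 + 85·log₂ n ≤ 430 → log₂ n ≤ (430 − 165)/85 = 3.1176.
So n ≤ 2^3.1176 = 8.680; the largest integer n is 8.

8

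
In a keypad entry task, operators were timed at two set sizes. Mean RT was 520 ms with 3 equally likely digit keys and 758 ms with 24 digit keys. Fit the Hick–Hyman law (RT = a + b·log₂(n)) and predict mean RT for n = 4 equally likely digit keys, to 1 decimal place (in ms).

552.9 ms

With log₂ n on the abscissa the relation is linear; from the two conditions:
  b = (758 − 520) / (log₂ 24 − log₂ 3) = 238 / (4.5850 − 1.5850) = 79.333 ms/bit
  a = 520 − 79.333 × 1.5850 = 394.260 ms
Then RT(4) = 394.260 + 79.333 × log₂ 4 = 394.260 + 79.333 × 2 ≈ 552.926 ms.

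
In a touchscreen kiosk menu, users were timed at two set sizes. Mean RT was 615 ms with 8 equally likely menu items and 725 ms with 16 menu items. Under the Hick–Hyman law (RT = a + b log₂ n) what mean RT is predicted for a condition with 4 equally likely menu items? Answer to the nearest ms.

505 ms

With log₂ n on the abscissa the relation is linear; from the two conditions:
  b = (725 − 615) / (log₂ 16 − log₂ 8) = 110 / (4 − 3) = 110 ms/bit
  a = 615 − 110 × 3 = 285 ms
Then RT(4) = 285 + 110 × log₂ 4 = 285 + 110 × 2 ≈ 505.000 ms.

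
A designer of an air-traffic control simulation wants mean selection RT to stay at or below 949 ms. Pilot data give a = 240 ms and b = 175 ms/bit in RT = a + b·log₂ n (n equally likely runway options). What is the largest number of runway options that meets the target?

16

175·log₂ n ≤ 949 − 240 = 709, giving log₂ n ≤ 4.0514 and n ≤ 16.581. The largest whole number is 16.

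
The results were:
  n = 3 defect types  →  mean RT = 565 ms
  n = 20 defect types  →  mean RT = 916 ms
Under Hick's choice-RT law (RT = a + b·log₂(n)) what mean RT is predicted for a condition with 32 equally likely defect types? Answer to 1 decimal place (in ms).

RT is linear in log₂ n, so two points fix the line:
  b = (916 − 565) / (log₂ 20 − log₂ 3) = 351 / (4.3219 − 1.5850) = 128.244 ms/bit
  a = 565 − 128.244 × 1.5850 = 361.738 ms
Then RT(32) = 361.738 + 128.244 × log₂ 32 = 361.738 + 128.244 × 5 ≈ 1002.959 ms.

1003.0 ms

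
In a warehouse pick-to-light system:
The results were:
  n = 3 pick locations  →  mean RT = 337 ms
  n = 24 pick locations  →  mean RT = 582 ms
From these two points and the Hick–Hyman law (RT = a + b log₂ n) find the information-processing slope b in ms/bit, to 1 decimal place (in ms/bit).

81.7 ms/bit

b = (RT₂ − RT₁)/(log₂ n₂ − log₂ n₁) = (582 − 337)/(4.5850 − 1.5850) = 81.667 ms/bit.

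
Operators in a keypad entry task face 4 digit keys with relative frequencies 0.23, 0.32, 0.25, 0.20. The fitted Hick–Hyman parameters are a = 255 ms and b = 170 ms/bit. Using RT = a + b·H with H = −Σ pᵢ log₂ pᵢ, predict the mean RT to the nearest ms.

H = 0.23·log₂(1/0.23) + 0.32·log₂(1/0.32) + 0.25·log₂(1/0.25) + 0.20·log₂(1/0.20) = 1.9781 bits.
RT = 255 + 170 × 1.9781 = 591.27 ms.

591 ms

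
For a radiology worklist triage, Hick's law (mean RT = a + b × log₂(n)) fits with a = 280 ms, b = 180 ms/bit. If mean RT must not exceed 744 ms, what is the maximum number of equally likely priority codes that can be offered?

5

Set 280 + 180·log₂ n ≤ 744 → log₂ n ≤ (744 − 280)/180 = 2.5778.
So n ≤ 2^2.5778 = 5.970; the largest integer n is 5.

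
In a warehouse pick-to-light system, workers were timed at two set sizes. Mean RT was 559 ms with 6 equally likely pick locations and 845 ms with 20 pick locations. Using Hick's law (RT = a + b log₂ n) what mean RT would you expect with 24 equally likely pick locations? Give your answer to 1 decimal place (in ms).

Fit slope and intercept:
  b = (845 − 559) / (log₂ 20 − log₂ 6) = 286 / (4.3219 − 2.5850) = 164.655 ms/bit
  a = 559 − 164.655 × 2.5850 = 133.373 ms
Then RT(24) = 133.373 + 164.655 × log₂ 24 = 133.373 + 164.655 × 4.5850 ≈ 888.310 ms.

888.3 ms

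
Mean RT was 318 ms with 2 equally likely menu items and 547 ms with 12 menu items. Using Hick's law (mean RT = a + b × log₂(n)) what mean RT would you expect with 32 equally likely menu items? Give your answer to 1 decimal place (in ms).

672.4 ms

With log₂ n on the abscissa the relation is linear; from the two conditions:
  b = (547 − 318) / (log₂ 12 − log₂ 2) = 229 / (3.5850 − 1) = 88.589 ms/bit
  a = 318 − 88.589 × 1 = 229.411 ms
Then RT(32) = 229.411 + 88.589 × log₂ 32 = 229.411 + 88.589 × 5 ≈ 672.357 ms.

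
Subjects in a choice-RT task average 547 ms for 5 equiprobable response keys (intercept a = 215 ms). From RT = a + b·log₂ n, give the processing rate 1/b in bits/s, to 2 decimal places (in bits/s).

6.99 bits/s

Choice component = 547 − 215 = 332 ms over log₂(5) = 2.3219 bits.
b = 332 / 2.3219 = 142.985 ms/bit, so 1/b = 6.994 bits/s.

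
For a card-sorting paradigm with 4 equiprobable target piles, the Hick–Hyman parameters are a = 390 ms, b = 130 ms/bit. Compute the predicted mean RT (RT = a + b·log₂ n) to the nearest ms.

650 ms

log₂(4) = 2 bits, so RT = 390 + 130 × 2 ≈ 650.000 ms.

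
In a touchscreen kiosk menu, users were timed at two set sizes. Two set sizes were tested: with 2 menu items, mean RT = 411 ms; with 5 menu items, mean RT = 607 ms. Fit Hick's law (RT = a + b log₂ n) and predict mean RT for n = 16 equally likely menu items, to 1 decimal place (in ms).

855.8 ms

Fit slope and intercept:
  b = (607 − 411) / (log₂ 5 − log₂ 2) = 196 / (2.3219 − 1) = 148.268 ms/bit
  a = 411 − 148.268 × 1 = 262.732 ms
Then RT(16) = 262.732 + 148.268 × log₂ 16 = 262.732 + 148.268 × 4 ≈ 855.805 ms.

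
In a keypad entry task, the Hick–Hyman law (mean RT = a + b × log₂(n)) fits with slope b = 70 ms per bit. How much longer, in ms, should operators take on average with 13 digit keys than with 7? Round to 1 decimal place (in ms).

ΔRT = (a + b log₂ n₂) − (a + b log₂ n₁) = b·(log₂ n₂ − log₂ n₁).
log₂(13) − log₂(7) = 3.7004 − 2.8074 = 0.8931.
ΔRT = 70 × 0.8931 = 62.516 ms.

62.5 ms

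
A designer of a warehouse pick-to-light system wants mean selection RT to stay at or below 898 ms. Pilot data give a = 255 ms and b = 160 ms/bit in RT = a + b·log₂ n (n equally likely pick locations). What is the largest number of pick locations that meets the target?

16

Information budget: (898 − 255)/160 = 4.0187 bits, so n ≤ 2^4.0187 = 16.209 → at most 16.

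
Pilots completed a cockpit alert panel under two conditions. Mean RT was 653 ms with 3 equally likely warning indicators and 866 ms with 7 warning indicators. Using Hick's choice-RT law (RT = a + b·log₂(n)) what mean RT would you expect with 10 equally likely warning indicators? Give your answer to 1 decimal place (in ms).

955.7 ms

Fit slope and intercept:
  b = (866 − 653) / (log₂ 7 − log₂ 3) = 213 / (2.8074 − 1.5850) = 174.248 ms/bit
  a = 653 − 174.248 × 1.5850 = 376.823 ms
Then RT(10) = 376.823 + 174.248 × log₂ 10 = 376.823 + 174.248 × 3.3219 ≈ 955.664 ms.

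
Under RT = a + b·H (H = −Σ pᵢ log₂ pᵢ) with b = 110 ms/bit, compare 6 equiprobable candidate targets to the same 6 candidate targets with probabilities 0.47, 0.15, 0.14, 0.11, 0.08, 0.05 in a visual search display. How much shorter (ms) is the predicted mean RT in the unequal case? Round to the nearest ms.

The RT saving is b·ΔH. Equiprobable H₀ = log₂(6) = 2.5850 bits; with the given probabilities H = 2.1775 bits.
b·(H₀ − H) = 110 × (2.5850 − 2.1775) = 44.82 ms.

45 ms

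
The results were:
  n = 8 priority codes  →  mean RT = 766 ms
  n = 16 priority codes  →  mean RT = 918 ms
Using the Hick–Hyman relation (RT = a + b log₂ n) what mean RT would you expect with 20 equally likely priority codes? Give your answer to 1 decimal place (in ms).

966.9 ms

With log₂ n on the abscissa the relation is linear; from the two conditions:
  b = (918 − 766) / (log₂ 16 − log₂ 8) = 152 / (4 − 3) = 152.000 ms/bit
  a = 766 − 152.000 × 3 = 310.000 ms
Then RT(20) = 310.000 + 152.000 × log₂ 20 = 310.000 + 152.000 × 4.3219 ≈ 966.933 ms.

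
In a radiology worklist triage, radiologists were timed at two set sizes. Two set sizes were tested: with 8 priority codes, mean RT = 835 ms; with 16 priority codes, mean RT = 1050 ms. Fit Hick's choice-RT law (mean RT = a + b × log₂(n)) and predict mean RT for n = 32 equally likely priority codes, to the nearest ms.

1265 ms

RT is linear in log₂ n, so two points fix the line:
  b = (1050 − 835) / (log₂ 16 − log₂ 8) = 215 / (4 − 3) = 215 ms/bit
  a = 835 − 215 × 3 = 190 ms
Then RT(32) = 190 + 215 × log₂ 32 = 190 + 215 × 5 ≈ 1265.000 ms.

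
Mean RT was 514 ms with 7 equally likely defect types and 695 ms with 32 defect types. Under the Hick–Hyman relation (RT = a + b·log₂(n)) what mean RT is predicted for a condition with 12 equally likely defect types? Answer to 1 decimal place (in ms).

Solve the two-equation system in a and b:
  b = (695 − 514) / (log₂ 32 − log₂ 7) = 181 / (5 − 2.8074) = 82.549 ms/bit
  a = 514 − 82.549 × 2.8074 = 282.257 ms
Then RT(12) = 282.257 + 82.549 × log₂ 12 = 282.257 + 82.549 × 3.5850 ≈ 578.190 ms.

578.2 ms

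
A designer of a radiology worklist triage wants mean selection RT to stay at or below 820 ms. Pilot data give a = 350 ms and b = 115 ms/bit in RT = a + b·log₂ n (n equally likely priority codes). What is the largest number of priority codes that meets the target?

16

Information budget: (820 − 350)/115 = 4.0870 bits, so n ≤ 2^4.0870 = 16.994 → at most 16.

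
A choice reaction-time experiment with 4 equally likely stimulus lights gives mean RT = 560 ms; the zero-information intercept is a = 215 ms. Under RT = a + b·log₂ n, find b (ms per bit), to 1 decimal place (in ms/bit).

172.5 ms/bit

b = (560 − 215) / log₂(4) = 345 / 2 = 172.500 ms/bit.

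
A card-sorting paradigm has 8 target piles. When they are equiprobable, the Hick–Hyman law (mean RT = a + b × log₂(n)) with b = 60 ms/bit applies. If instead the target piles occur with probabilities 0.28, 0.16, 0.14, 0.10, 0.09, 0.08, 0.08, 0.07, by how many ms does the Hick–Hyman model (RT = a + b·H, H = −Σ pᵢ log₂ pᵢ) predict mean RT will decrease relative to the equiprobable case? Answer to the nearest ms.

Equiprobable entropy H₀ = log₂ 8 = 3.0000 bits.
Skewed entropy H = −Σ pᵢ log₂ pᵢ = 2.8308 bits.
ΔRT = b·(H₀ − H) = 60 × 0.1692 = 10.15 ms.

10 ms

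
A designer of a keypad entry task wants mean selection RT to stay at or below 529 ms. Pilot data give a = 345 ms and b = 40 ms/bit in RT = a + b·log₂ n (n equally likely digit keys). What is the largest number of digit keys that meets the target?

Information budget: (529 − 345)/40 = 4.6000 bits, so n ≤ 2^4.6000 = 24.251 → at most 24.

24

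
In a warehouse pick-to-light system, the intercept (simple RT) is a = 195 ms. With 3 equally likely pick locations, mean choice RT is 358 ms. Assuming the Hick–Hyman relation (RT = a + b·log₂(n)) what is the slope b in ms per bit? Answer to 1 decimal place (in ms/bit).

102.8 ms/bit

b = (358 − 195) / log₂(3) = 163 / 1.5850 = 102.842 ms/bit.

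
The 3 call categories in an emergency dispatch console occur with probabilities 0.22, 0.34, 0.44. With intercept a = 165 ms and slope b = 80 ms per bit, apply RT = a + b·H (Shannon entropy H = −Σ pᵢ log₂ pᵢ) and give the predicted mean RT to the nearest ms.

287 ms

H = 0.22·log₂(1/0.22) + 0.34·log₂(1/0.34) + 0.44·log₂(1/0.44) = 1.5309 bits.
RT = 165 + 80 × 1.5309 = 287.47 ms.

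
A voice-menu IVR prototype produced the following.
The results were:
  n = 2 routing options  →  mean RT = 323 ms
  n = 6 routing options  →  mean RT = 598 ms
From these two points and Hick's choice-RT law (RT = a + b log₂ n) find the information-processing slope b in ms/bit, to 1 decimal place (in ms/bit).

Slope: b = (598 − 323) / (log₂ 6 − log₂ 2) = 275/1.5850 = 173.506 ms/bit.

173.5 ms/bit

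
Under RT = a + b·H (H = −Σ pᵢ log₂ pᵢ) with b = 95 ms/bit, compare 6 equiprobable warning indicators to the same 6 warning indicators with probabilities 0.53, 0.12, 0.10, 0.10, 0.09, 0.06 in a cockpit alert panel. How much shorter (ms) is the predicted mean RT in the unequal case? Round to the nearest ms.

The RT saving is b·ΔH. Equiprobable H₀ = log₂(6) = 2.5850 bits; with the given probabilities H = 2.0731 bits.
b·(H₀ − H) = 95 × (2.5850 − 2.0731) = 48.63 ms.

49 ms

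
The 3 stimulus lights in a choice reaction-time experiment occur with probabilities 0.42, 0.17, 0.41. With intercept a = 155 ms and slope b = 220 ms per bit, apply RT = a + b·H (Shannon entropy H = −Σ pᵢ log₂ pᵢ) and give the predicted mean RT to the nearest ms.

482 ms

H = 0.42·log₂(1/0.42) + 0.17·log₂(1/0.17) + 0.41·log₂(1/0.41) = 1.4876 bits.
RT = 155 + 220 × 1.4876 = 482.28 ms.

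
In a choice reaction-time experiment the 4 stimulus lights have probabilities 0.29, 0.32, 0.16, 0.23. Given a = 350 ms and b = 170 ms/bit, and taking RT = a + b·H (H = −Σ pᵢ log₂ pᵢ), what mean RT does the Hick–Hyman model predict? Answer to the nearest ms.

H = 0.29·log₂(1/0.29) + 0.32·log₂(1/0.32) + 0.16·log₂(1/0.16) + 0.23·log₂(1/0.23) = 1.9546 bits.
RT = 350 + 170 × 1.9546 = 682.29 ms.

682 ms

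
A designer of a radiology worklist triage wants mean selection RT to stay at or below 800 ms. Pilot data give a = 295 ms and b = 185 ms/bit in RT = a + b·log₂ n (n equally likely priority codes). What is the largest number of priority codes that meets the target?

Set 295 + 185·log₂ n ≤ 800 → log₂ n ≤ (800 − 295)/185 = 2.7297.
So n ≤ 2^2.7297 = 6.633; the largest integer n is 6.

6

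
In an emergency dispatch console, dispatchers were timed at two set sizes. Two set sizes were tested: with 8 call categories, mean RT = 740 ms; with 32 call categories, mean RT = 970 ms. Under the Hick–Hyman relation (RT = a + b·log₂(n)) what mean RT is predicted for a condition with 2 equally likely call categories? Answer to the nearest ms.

510 ms

Fit slope and intercept:
  b = (970 − 740) / (log₂ 32 − log₂ 8) = 230 / (5 − 3) = 115 ms/bit
  a = 740 − 115 × 3 = 395 ms
Then RT(2) = 395 + 115 × log₂ 2 = 395 + 115 × 1 ≈ 510.000 ms.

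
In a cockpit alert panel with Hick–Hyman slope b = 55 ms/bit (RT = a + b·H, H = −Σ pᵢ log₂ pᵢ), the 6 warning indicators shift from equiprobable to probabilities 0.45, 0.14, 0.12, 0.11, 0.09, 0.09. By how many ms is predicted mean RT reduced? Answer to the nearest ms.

The RT saving is b·ΔH. Equiprobable H₀ = log₂(6) = 2.5850 bits; with the given probabilities H = 2.2582 bits.
b·(H₀ − H) = 55 × (2.5850 − 2.2582) = 17.97 ms.

18 ms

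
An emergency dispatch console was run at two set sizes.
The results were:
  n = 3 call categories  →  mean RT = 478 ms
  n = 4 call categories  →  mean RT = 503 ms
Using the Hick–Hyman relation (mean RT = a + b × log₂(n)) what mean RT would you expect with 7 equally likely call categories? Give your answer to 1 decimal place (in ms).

With log₂ n on the abscissa the relation is linear; from the two conditions:
  b = (503 − 478) / (log₂ 4 − log₂ 3) = 25 / (2 − 1.5850) = 60.236 ms/bit
  a = 478 − 60.236 × 1.5850 = 382.529 ms
Then RT(7) = 382.529 + 60.236 × log₂ 7 = 382.529 + 60.236 × 2.8074 ≈ 551.631 ms.

551.6 ms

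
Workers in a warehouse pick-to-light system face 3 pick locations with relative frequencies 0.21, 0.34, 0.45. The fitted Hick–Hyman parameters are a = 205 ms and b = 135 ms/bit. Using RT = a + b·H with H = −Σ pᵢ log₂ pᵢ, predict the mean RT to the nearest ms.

H = 0.21·log₂(1/0.21) + 0.34·log₂(1/0.34) + 0.45·log₂(1/0.45) = 1.5204 bits.
RT = 205 + 135 × 1.5204 = 410.25 ms.

410 ms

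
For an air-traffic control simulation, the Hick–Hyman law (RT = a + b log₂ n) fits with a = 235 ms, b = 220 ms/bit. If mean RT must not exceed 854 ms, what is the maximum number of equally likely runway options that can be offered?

Information budget: (854 − 235)/220 = 2.8136 bits, so n ≤ 2^2.8136 = 7.031 → at most 7.

7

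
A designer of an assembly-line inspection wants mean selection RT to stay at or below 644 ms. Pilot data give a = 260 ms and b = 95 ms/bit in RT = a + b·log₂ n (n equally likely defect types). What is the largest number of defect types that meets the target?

16

Information budget: (644 − 260)/95 = 4.0421 bits, so n ≤ 2^4.0421 = 16.474 → at most 16.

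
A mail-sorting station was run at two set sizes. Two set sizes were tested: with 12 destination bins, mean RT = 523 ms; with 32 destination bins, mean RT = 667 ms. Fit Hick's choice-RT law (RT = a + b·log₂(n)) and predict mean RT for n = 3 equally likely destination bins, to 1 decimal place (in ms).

319.5 ms

Solve the two-equation system in a and b:
  b = (667 − 523) / (log₂ 32 − log₂ 12) = 144 / (5 − 3.5850) = 101.764 ms/bit
  a = 523 − 101.764 × 3.5850 = 158.180 ms
Then RT(3) = 158.180 + 101.764 × log₂ 3 = 158.180 + 101.764 × 1.5850 ≈ 319.472 ms.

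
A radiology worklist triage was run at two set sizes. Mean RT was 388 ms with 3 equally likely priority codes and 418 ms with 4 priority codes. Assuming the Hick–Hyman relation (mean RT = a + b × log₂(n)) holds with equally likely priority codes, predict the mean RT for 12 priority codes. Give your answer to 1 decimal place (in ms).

With log₂ n on the abscissa the relation is linear; from the two conditions:
  b = (418 − 388) / (log₂ 4 − log₂ 3) = 30 / (2 − 1.5850) = 72.283 ms/bit
  a = 388 − 72.283 × 1.5850 = 273.435 ms
Then RT(12) = 273.435 + 72.283 × log₂ 12 = 273.435 + 72.283 × 3.5850 ≈ 532.565 ms.

532.6 ms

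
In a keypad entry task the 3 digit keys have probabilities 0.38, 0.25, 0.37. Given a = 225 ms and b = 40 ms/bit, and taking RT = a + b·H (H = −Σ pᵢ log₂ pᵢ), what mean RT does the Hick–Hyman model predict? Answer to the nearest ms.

Entropy contributions −pᵢ log₂ pᵢ: 0.5305, 0.5000, 0.5307; sum H = 1.5612 bits.
RT = a + bH = 225 + 40·1.5612 = 287.45 ms.

287 ms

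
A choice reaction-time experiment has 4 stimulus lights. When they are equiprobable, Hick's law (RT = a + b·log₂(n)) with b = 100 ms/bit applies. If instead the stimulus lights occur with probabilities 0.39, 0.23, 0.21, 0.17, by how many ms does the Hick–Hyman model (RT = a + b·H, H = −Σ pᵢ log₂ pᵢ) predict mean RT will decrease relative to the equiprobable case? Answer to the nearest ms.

8 ms

The RT saving is b·ΔH. Equiprobable H₀ = log₂(4) = 2.0000 bits; with the given probabilities H = 1.9249 bits.
b·(H₀ − H) = 100 × (2.0000 − 1.9249) = 7.51 ms.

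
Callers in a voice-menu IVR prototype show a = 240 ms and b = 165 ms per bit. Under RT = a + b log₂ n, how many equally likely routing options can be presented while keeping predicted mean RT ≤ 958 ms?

20

165·log₂ n ≤ 958 − 240 = 718, giving log₂ n ≤ 4.3515 and n ≤ 20.414. The largest whole number is 20.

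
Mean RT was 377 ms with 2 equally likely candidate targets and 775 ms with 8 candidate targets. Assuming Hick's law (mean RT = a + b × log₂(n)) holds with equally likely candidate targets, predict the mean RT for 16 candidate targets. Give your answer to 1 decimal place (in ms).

RT is linear in log₂ n, so two points fix the line:
  b = (775 − 377) / (log₂ 8 − log₂ 2) = 398 / (3 − 1) = 199.000 ms/bit
  a = 377 − 199.000 × 1 = 178.000 ms
Then RT(16) = 178.000 + 199.000 × log₂ 16 = 178.000 + 199.000 × 4 ≈ 974.000 ms.

974.0 ms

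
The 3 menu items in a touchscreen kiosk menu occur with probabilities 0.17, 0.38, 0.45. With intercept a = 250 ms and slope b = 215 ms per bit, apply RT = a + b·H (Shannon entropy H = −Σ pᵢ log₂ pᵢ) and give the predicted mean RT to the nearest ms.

H = 0.17·log₂(1/0.17) + 0.38·log₂(1/0.38) + 0.45·log₂(1/0.45) = 1.4834 bits.
RT = 250 + 215 × 1.4834 = 568.94 ms.

569 ms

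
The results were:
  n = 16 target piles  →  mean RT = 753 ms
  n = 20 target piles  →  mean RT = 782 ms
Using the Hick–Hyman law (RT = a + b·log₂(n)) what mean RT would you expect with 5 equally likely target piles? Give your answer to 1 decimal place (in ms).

Fit slope and intercept:
  b = (782 − 753) / (log₂ 20 − log₂ 16) = 29 / (4.3219 − 4) = 90.082 ms/bit
  a = 753 − 90.082 × 4 = 392.671 ms
Then RT(5) = 392.671 + 90.082 × log₂ 5 = 392.671 + 90.082 × 2.3219 ≈ 601.836 ms.

601.8 ms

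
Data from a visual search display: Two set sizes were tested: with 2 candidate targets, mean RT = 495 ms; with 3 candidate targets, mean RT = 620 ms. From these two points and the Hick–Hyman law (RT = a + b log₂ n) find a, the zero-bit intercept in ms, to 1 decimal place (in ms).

281.3 ms

Slope: b = (620 − 495) / (log₂ 3 − log₂ 2) = 125/0.5850 = 213.689 ms/bit.
a = RT₁ − b·log₂ n₁ = 495 − 213.689 × 1 = 281.311 ms.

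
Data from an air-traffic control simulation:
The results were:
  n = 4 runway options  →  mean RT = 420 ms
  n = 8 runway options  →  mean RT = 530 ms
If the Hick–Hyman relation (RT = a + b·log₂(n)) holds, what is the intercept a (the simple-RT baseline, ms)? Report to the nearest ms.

200 ms

b = (RT₂ − RT₁)/(log₂ n₂ − log₂ n₁) = (530 − 420)/(3 − 2) = 110 ms/bit.
Intercept: a = 420 − 110·log₂(4) = 200.000 ms.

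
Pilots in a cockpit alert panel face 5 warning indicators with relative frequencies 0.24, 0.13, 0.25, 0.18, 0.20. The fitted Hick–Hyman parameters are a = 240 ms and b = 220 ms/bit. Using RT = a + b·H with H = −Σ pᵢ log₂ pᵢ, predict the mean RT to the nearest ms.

Entropy contributions −pᵢ log₂ pᵢ: 0.4941, 0.3826, 0.5000, 0.4453, 0.4644; sum H = 2.2865 bits.
RT = a + bH = 240 + 220·2.2865 = 743.02 ms.

743 ms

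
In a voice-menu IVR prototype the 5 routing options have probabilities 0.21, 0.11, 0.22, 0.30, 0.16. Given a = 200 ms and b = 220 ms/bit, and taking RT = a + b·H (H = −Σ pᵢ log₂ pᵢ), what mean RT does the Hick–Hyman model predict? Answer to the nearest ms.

695 ms

H = 0.21·log₂(1/0.21) + 0.11·log₂(1/0.11) + 0.22·log₂(1/0.22) + 0.30·log₂(1/0.30) + 0.16·log₂(1/0.16) = 2.2478 bits.
RT = 200 + 220 × 2.2478 = 694.51 ms.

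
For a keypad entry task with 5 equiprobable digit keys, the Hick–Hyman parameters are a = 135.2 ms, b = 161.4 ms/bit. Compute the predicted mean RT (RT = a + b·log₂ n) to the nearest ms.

log₂(5) = 2.3219 bits, so RT = 135.2 + 161.4 × 2.3219 ≈ 509.959 ms.

510 ms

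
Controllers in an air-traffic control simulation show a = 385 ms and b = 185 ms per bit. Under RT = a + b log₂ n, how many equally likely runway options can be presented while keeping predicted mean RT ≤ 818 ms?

Information budget: (818 − 385)/185 = 2.3405 bits, so n ≤ 2^2.3405 = 5.065 → at most 5.

5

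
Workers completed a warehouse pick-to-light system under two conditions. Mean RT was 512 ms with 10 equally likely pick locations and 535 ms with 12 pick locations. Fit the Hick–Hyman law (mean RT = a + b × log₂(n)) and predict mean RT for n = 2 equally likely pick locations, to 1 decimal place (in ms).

Solve the two-equation system in a and b:
  b = (535 − 512) / (log₂ 12 − log₂ 10) = 23 / (3.5850 − 3.3219) = 87.441 ms/bit
  a = 512 − 87.441 × 3.3219 = 221.527 ms
Then RT(2) = 221.527 + 87.441 × log₂ 2 = 221.527 + 87.441 × 1 ≈ 308.968 ms.

309.0 ms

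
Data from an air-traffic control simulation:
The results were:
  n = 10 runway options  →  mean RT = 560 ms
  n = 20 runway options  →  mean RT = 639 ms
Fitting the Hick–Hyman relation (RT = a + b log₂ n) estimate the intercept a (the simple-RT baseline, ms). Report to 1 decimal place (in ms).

297.6 ms

Slope: b = (639 − 560) / (log₂ 20 − log₂ 10) = 79/1.0000 = 79.000 ms/bit.
Intercept: a = 560 − 79.000·log₂(10) = 297.568 ms.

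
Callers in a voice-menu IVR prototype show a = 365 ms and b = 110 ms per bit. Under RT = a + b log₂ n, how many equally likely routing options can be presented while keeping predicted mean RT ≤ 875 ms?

110·log₂ n ≤ 875 − 365 = 510, giving log₂ n ≤ 4.6364 and n ≤ 24.871. The largest whole number is 24.

24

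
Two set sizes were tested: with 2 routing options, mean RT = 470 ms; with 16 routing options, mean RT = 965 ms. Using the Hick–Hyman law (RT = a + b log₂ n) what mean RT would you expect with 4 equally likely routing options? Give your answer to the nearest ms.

635 ms

With log₂ n on the abscissa the relation is linear; from the two conditions:
  b = (965 − 470) / (log₂ 16 − log₂ 2) = 495 / (4 − 1) = 165 ms/bit
  a = 470 − 165 × 1 = 305 ms
Then RT(4) = 305 + 165 × log₂ 4 = 305 + 165 × 2 ≈ 635.000 ms.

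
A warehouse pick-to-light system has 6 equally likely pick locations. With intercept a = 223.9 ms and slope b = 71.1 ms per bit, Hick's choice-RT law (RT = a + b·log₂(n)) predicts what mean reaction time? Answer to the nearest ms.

log₂(6) = 2.5850 bits, so RT = 223.9 + 71.1 × 2.5850 ≈ 407.691 ms.

408 ms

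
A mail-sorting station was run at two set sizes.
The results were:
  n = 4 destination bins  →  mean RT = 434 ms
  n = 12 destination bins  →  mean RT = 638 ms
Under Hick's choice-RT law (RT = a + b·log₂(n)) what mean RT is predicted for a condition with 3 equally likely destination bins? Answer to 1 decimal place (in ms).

380.6 ms

Fit slope and intercept:
  b = (638 − 434) / (log₂ 12 − log₂ 4) = 204 / (3.5850 − 2) = 128.710 ms/bit
  a = 434 − 128.710 × 2 = 176.581 ms
Then RT(3) = 176.581 + 128.710 × log₂ 3 = 176.581 + 128.710 × 1.5850 ≈ 380.581 ms.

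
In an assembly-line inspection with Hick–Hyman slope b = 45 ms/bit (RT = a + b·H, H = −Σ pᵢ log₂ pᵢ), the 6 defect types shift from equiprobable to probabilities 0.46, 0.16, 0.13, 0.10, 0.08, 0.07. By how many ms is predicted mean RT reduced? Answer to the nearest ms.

Equiprobable entropy H₀ = log₂ 6 = 2.5850 bits.
Skewed entropy H = −Σ pᵢ log₂ pᵢ = 2.2133 bits.
ΔRT = b·(H₀ − H) = 45 × 0.3717 = 16.73 ms.

17 ms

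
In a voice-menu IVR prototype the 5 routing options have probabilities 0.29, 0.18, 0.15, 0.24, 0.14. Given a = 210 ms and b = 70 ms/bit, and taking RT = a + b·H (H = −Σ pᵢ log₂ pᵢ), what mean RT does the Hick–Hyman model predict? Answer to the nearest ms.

Entropy contributions −pᵢ log₂ pᵢ: 0.5179, 0.4453, 0.4105, 0.4941, 0.3971; sum H = 2.2650 bits.
RT = a + bH = 210 + 70·2.2650 = 368.55 ms.

369 ms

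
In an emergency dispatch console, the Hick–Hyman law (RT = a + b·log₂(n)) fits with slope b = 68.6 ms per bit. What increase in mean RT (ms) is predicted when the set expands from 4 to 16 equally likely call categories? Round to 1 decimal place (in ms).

137.2 ms

Only the slope matters, since a is common to both: ΔRT = b·log₂(n₂/n₁).
log₂(16) − log₂(4) = log₂(16/4) = log₂(4) = 2.
ΔRT = 68.6 × 2.0000 = 137.200 ms.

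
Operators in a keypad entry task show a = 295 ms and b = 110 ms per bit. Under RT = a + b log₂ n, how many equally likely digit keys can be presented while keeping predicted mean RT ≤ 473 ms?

3

110·log₂ n ≤ 473 − 295 = 178, giving log₂ n ≤ 1.6182 and n ≤ 3.070. The largest whole number is 3.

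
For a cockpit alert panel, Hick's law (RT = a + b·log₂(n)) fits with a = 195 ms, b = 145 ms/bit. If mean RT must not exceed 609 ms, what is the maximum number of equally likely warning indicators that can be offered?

Set 195 + 145·log₂ n ≤ 609 → log₂ n ≤ (609 − 195)/145 = 2.8552.
So n ≤ 2^2.8552 = 7.236; the largest integer n is 7.

7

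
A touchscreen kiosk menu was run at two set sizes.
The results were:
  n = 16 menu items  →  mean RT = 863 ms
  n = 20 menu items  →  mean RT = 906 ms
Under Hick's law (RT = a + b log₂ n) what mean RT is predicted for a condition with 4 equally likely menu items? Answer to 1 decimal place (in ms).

With log₂ n on the abscissa the relation is linear; from the two conditions:
  b = (906 − 863) / (log₂ 20 − log₂ 16) = 43 / (4.3219 − 4) = 133.570 ms/bit
  a = 863 − 133.570 × 4 = 328.719 ms
Then RT(4) = 328.719 + 133.570 × log₂ 4 = 328.719 + 133.570 × 2 ≈ 595.860 ms.

595.9 ms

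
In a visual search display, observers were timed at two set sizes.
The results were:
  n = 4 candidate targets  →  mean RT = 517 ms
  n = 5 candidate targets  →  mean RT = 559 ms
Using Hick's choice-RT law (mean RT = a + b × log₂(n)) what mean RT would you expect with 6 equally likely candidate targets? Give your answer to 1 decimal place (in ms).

593.3 ms

Solve the two-equation system in a and b:
  b = (559 − 517) / (log₂ 5 − log₂ 4) = 42 / (2.3219 − 2) = 130.464 ms/bit
  a = 517 − 130.464 × 2 = 256.072 ms
Then RT(6) = 256.072 + 130.464 × log₂ 6 = 256.072 + 130.464 × 2.5850 ≈ 593.316 ms.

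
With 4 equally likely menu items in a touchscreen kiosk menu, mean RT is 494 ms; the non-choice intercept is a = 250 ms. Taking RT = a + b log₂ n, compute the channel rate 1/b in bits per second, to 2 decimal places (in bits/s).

8.20 bits/s

b = (494 − 250)/log₂ 4 = 244/2 = 122.000 ms per bit = 0.12200 s/bit; the reciprocal is 8.197 bits/s.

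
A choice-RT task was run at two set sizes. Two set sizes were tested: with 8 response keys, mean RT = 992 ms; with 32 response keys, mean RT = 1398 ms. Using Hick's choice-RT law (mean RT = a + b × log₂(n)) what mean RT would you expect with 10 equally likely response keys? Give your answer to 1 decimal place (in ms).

1057.4 ms

With log₂ n on the abscissa the relation is linear; from the two conditions:
  b = (1398 − 992) / (log₂ 32 − log₂ 8) = 406 / (5 − 3) = 203.000 ms/bit
  a = 992 − 203.000 × 3 = 383.000 ms
Then RT(10) = 383.000 + 203.000 × log₂ 10 = 383.000 + 203.000 × 3.3219 ≈ 1057.351 ms.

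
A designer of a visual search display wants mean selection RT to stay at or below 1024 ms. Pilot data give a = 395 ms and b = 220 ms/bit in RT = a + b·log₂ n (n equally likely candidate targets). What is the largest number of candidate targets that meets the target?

220·log₂ n ≤ 1024 − 395 = 629, giving log₂ n ≤ 2.8591 and n ≤ 7.256. The largest whole number is 7.

7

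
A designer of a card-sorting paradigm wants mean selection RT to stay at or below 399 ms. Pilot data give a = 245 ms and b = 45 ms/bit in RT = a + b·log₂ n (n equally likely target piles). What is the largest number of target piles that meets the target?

45·log₂ n ≤ 399 − 245 = 154, giving log₂ n ≤ 3.4222 and n ≤ 10.720. The largest whole number is 10.

10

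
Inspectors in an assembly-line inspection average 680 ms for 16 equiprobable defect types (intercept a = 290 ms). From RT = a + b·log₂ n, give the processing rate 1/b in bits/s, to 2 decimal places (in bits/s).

Choice component = 680 − 290 = 390 ms over log₂(16) = 4 bits.
b = 390 / 4 = 97.500 ms/bit, so 1/b = 10.256 bits/s.

10.26 bits/s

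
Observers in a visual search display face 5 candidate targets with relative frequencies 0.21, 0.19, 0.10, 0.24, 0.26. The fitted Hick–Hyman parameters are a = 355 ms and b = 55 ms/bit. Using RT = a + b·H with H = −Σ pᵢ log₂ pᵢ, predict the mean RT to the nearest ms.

H = 0.21·log₂(1/0.21) + 0.19·log₂(1/0.19) + 0.10·log₂(1/0.10) + 0.24·log₂(1/0.24) + 0.26·log₂(1/0.26) = 2.2597 bits.
RT = 355 + 55 × 2.2597 = 479.28 ms.

479 ms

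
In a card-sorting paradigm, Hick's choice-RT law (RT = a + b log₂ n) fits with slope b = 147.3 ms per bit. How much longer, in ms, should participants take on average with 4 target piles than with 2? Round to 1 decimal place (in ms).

ΔRT = (a + b log₂ n₂) − (a + b log₂ n₁) = b·(log₂ n₂ − log₂ n₁).
log₂(4) − log₂(2) = log₂(4/2) = log₂(2) = 1.
ΔRT = 147.3 × 1.0000 = 147.300 ms.

147.3 ms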